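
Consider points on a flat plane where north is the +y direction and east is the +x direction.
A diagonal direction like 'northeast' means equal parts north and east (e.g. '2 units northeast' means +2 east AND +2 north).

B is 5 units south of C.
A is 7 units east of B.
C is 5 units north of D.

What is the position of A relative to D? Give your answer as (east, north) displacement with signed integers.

Answer: A is at (east=7, north=0) relative to D.

Derivation:
Place D at the origin (east=0, north=0).
  C is 5 units north of D: delta (east=+0, north=+5); C at (east=0, north=5).
  B is 5 units south of C: delta (east=+0, north=-5); B at (east=0, north=0).
  A is 7 units east of B: delta (east=+7, north=+0); A at (east=7, north=0).
Therefore A relative to D: (east=7, north=0).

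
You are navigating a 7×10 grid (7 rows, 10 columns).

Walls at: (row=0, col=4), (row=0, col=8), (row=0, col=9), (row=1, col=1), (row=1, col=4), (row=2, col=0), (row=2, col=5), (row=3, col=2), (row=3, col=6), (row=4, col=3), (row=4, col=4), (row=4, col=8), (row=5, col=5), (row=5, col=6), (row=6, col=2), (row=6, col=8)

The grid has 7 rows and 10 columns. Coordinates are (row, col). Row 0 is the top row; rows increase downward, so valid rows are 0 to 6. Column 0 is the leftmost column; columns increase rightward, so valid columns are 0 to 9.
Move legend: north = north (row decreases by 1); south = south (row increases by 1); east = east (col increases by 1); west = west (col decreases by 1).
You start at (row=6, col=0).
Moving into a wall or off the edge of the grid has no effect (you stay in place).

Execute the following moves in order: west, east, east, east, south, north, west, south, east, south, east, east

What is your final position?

Answer: Final position: (row=6, col=1)

Derivation:
Start: (row=6, col=0)
  west (west): blocked, stay at (row=6, col=0)
  east (east): (row=6, col=0) -> (row=6, col=1)
  east (east): blocked, stay at (row=6, col=1)
  east (east): blocked, stay at (row=6, col=1)
  south (south): blocked, stay at (row=6, col=1)
  north (north): (row=6, col=1) -> (row=5, col=1)
  west (west): (row=5, col=1) -> (row=5, col=0)
  south (south): (row=5, col=0) -> (row=6, col=0)
  east (east): (row=6, col=0) -> (row=6, col=1)
  south (south): blocked, stay at (row=6, col=1)
  east (east): blocked, stay at (row=6, col=1)
  east (east): blocked, stay at (row=6, col=1)
Final: (row=6, col=1)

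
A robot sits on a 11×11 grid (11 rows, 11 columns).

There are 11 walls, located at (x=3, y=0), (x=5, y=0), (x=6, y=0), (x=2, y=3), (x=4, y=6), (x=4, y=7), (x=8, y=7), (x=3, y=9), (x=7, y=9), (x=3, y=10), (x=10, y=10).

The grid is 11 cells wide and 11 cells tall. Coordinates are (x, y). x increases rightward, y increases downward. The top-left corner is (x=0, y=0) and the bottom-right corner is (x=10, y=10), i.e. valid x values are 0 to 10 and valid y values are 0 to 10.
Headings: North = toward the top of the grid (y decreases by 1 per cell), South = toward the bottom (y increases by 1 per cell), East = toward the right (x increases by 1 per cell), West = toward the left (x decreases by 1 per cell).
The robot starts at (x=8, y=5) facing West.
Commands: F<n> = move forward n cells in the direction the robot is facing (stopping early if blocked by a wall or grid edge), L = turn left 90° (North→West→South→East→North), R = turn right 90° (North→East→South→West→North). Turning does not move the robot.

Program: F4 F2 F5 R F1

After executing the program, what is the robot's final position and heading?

Answer: Final position: (x=0, y=4), facing North

Derivation:
Start: (x=8, y=5), facing West
  F4: move forward 4, now at (x=4, y=5)
  F2: move forward 2, now at (x=2, y=5)
  F5: move forward 2/5 (blocked), now at (x=0, y=5)
  R: turn right, now facing North
  F1: move forward 1, now at (x=0, y=4)
Final: (x=0, y=4), facing North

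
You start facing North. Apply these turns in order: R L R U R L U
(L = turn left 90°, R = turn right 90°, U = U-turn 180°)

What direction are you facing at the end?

Answer: Final heading: East

Derivation:
Start: North
  R (right (90° clockwise)) -> East
  L (left (90° counter-clockwise)) -> North
  R (right (90° clockwise)) -> East
  U (U-turn (180°)) -> West
  R (right (90° clockwise)) -> North
  L (left (90° counter-clockwise)) -> West
  U (U-turn (180°)) -> East
Final: East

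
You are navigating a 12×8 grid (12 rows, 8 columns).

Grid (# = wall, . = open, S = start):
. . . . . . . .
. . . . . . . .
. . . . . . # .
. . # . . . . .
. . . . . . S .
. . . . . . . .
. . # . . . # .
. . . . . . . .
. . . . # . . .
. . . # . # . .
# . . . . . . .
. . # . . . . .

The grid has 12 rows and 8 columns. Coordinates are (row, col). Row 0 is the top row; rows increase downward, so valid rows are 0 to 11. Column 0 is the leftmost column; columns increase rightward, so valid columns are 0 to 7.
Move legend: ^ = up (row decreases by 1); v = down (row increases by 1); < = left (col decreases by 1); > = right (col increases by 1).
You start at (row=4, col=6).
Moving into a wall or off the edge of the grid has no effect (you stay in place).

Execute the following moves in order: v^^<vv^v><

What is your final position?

Start: (row=4, col=6)
  v (down): (row=4, col=6) -> (row=5, col=6)
  ^ (up): (row=5, col=6) -> (row=4, col=6)
  ^ (up): (row=4, col=6) -> (row=3, col=6)
  < (left): (row=3, col=6) -> (row=3, col=5)
  v (down): (row=3, col=5) -> (row=4, col=5)
  v (down): (row=4, col=5) -> (row=5, col=5)
  ^ (up): (row=5, col=5) -> (row=4, col=5)
  v (down): (row=4, col=5) -> (row=5, col=5)
  > (right): (row=5, col=5) -> (row=5, col=6)
  < (left): (row=5, col=6) -> (row=5, col=5)
Final: (row=5, col=5)

Answer: Final position: (row=5, col=5)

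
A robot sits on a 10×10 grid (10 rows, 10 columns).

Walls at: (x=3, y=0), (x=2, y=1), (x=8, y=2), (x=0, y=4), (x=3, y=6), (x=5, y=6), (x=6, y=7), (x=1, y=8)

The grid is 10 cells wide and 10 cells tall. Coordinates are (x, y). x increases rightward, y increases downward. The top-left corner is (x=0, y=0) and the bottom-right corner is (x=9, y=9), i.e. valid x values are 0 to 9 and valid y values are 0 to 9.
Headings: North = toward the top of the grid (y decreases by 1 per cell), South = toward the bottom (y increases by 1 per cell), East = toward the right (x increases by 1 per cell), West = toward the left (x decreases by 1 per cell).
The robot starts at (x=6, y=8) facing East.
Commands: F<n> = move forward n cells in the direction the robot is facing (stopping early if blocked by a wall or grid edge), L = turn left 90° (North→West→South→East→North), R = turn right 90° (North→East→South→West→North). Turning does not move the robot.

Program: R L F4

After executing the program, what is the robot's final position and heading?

Answer: Final position: (x=9, y=8), facing East

Derivation:
Start: (x=6, y=8), facing East
  R: turn right, now facing South
  L: turn left, now facing East
  F4: move forward 3/4 (blocked), now at (x=9, y=8)
Final: (x=9, y=8), facing East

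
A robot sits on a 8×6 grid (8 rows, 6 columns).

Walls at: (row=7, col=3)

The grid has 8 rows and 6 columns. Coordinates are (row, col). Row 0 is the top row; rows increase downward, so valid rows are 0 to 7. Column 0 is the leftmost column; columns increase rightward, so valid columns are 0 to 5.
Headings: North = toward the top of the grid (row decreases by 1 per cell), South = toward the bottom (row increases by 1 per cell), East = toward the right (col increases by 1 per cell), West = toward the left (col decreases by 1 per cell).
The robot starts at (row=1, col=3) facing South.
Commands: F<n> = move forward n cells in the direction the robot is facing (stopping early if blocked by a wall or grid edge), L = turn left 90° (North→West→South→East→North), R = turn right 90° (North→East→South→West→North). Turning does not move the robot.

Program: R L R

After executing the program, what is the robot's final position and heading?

Start: (row=1, col=3), facing South
  R: turn right, now facing West
  L: turn left, now facing South
  R: turn right, now facing West
Final: (row=1, col=3), facing West

Answer: Final position: (row=1, col=3), facing West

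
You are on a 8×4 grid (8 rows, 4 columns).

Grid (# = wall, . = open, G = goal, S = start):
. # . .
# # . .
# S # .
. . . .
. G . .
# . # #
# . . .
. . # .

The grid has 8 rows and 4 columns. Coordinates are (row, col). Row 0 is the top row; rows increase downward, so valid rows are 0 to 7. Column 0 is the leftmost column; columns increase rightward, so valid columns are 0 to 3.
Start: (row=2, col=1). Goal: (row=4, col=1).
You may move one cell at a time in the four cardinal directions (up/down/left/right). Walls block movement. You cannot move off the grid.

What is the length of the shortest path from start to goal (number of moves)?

Answer: Shortest path length: 2

Derivation:
BFS from (row=2, col=1) until reaching (row=4, col=1):
  Distance 0: (row=2, col=1)
  Distance 1: (row=3, col=1)
  Distance 2: (row=3, col=0), (row=3, col=2), (row=4, col=1)  <- goal reached here
One shortest path (2 moves): (row=2, col=1) -> (row=3, col=1) -> (row=4, col=1)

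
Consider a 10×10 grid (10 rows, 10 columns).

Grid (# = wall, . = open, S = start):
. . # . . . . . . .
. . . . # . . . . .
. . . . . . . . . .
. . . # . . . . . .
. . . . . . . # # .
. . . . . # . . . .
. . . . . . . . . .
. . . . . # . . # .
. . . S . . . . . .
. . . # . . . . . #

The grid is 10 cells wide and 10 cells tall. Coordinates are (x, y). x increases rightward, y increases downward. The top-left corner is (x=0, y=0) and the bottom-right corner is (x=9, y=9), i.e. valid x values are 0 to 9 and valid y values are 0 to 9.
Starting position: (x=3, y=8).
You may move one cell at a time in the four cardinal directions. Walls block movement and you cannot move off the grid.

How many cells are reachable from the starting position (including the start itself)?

BFS flood-fill from (x=3, y=8):
  Distance 0: (x=3, y=8)
  Distance 1: (x=3, y=7), (x=2, y=8), (x=4, y=8)
  Distance 2: (x=3, y=6), (x=2, y=7), (x=4, y=7), (x=1, y=8), (x=5, y=8), (x=2, y=9), (x=4, y=9)
  Distance 3: (x=3, y=5), (x=2, y=6), (x=4, y=6), (x=1, y=7), (x=0, y=8), (x=6, y=8), (x=1, y=9), (x=5, y=9)
  Distance 4: (x=3, y=4), (x=2, y=5), (x=4, y=5), (x=1, y=6), (x=5, y=6), (x=0, y=7), (x=6, y=7), (x=7, y=8), (x=0, y=9), (x=6, y=9)
  Distance 5: (x=2, y=4), (x=4, y=4), (x=1, y=5), (x=0, y=6), (x=6, y=6), (x=7, y=7), (x=8, y=8), (x=7, y=9)
  Distance 6: (x=2, y=3), (x=4, y=3), (x=1, y=4), (x=5, y=4), (x=0, y=5), (x=6, y=5), (x=7, y=6), (x=9, y=8), (x=8, y=9)
  Distance 7: (x=2, y=2), (x=4, y=2), (x=1, y=3), (x=5, y=3), (x=0, y=4), (x=6, y=4), (x=7, y=5), (x=8, y=6), (x=9, y=7)
  Distance 8: (x=2, y=1), (x=1, y=2), (x=3, y=2), (x=5, y=2), (x=0, y=3), (x=6, y=3), (x=8, y=5), (x=9, y=6)
  Distance 9: (x=1, y=1), (x=3, y=1), (x=5, y=1), (x=0, y=2), (x=6, y=2), (x=7, y=3), (x=9, y=5)
  Distance 10: (x=1, y=0), (x=3, y=0), (x=5, y=0), (x=0, y=1), (x=6, y=1), (x=7, y=2), (x=8, y=3), (x=9, y=4)
  Distance 11: (x=0, y=0), (x=4, y=0), (x=6, y=0), (x=7, y=1), (x=8, y=2), (x=9, y=3)
  Distance 12: (x=7, y=0), (x=8, y=1), (x=9, y=2)
  Distance 13: (x=8, y=0), (x=9, y=1)
  Distance 14: (x=9, y=0)
Total reachable: 90 (grid has 90 open cells total)

Answer: Reachable cells: 90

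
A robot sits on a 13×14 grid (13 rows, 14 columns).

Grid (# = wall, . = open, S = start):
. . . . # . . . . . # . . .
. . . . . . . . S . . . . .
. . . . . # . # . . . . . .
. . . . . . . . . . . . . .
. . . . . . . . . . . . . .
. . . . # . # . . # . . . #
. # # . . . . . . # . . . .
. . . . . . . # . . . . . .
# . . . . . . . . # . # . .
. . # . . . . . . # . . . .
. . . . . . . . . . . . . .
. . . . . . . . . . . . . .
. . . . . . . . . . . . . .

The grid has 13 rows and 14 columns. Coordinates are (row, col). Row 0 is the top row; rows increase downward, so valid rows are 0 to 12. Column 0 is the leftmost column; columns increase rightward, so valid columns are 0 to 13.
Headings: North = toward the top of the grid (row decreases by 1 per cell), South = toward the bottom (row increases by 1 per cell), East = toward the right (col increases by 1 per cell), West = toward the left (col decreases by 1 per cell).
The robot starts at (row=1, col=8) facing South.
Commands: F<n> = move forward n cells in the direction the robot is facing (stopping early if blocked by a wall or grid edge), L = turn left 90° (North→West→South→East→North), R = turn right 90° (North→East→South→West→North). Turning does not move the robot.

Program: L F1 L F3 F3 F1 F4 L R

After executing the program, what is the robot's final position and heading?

Answer: Final position: (row=0, col=9), facing North

Derivation:
Start: (row=1, col=8), facing South
  L: turn left, now facing East
  F1: move forward 1, now at (row=1, col=9)
  L: turn left, now facing North
  F3: move forward 1/3 (blocked), now at (row=0, col=9)
  F3: move forward 0/3 (blocked), now at (row=0, col=9)
  F1: move forward 0/1 (blocked), now at (row=0, col=9)
  F4: move forward 0/4 (blocked), now at (row=0, col=9)
  L: turn left, now facing West
  R: turn right, now facing North
Final: (row=0, col=9), facing North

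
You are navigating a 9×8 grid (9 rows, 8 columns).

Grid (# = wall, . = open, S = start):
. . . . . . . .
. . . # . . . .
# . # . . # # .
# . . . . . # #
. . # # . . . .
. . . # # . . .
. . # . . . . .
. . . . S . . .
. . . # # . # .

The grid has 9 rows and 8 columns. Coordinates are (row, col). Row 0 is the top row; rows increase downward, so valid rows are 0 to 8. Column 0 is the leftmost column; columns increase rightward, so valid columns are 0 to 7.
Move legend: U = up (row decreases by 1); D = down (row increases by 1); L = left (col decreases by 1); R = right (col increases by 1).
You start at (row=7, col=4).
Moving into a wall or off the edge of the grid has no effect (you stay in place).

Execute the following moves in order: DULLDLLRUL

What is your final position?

Answer: Final position: (row=7, col=1)

Derivation:
Start: (row=7, col=4)
  D (down): blocked, stay at (row=7, col=4)
  U (up): (row=7, col=4) -> (row=6, col=4)
  L (left): (row=6, col=4) -> (row=6, col=3)
  L (left): blocked, stay at (row=6, col=3)
  D (down): (row=6, col=3) -> (row=7, col=3)
  L (left): (row=7, col=3) -> (row=7, col=2)
  L (left): (row=7, col=2) -> (row=7, col=1)
  R (right): (row=7, col=1) -> (row=7, col=2)
  U (up): blocked, stay at (row=7, col=2)
  L (left): (row=7, col=2) -> (row=7, col=1)
Final: (row=7, col=1)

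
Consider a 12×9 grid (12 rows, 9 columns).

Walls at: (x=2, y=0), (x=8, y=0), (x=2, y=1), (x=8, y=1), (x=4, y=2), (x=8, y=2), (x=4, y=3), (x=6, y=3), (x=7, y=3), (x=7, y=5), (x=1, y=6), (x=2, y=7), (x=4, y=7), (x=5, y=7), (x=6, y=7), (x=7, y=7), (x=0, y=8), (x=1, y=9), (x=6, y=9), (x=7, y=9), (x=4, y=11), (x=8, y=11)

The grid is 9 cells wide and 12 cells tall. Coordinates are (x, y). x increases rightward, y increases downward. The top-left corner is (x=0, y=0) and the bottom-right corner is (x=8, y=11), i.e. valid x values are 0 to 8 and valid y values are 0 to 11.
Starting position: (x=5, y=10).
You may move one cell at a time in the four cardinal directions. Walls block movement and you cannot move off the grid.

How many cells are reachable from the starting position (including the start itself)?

BFS flood-fill from (x=5, y=10):
  Distance 0: (x=5, y=10)
  Distance 1: (x=5, y=9), (x=4, y=10), (x=6, y=10), (x=5, y=11)
  Distance 2: (x=5, y=8), (x=4, y=9), (x=3, y=10), (x=7, y=10), (x=6, y=11)
  Distance 3: (x=4, y=8), (x=6, y=8), (x=3, y=9), (x=2, y=10), (x=8, y=10), (x=3, y=11), (x=7, y=11)
  Distance 4: (x=3, y=8), (x=7, y=8), (x=2, y=9), (x=8, y=9), (x=1, y=10), (x=2, y=11)
  Distance 5: (x=3, y=7), (x=2, y=8), (x=8, y=8), (x=0, y=10), (x=1, y=11)
  Distance 6: (x=3, y=6), (x=8, y=7), (x=1, y=8), (x=0, y=9), (x=0, y=11)
  Distance 7: (x=3, y=5), (x=2, y=6), (x=4, y=6), (x=8, y=6), (x=1, y=7)
  Distance 8: (x=3, y=4), (x=2, y=5), (x=4, y=5), (x=8, y=5), (x=5, y=6), (x=7, y=6), (x=0, y=7)
  Distance 9: (x=3, y=3), (x=2, y=4), (x=4, y=4), (x=8, y=4), (x=1, y=5), (x=5, y=5), (x=0, y=6), (x=6, y=6)
  Distance 10: (x=3, y=2), (x=2, y=3), (x=8, y=3), (x=1, y=4), (x=5, y=4), (x=7, y=4), (x=0, y=5), (x=6, y=5)
  Distance 11: (x=3, y=1), (x=2, y=2), (x=1, y=3), (x=5, y=3), (x=0, y=4), (x=6, y=4)
  Distance 12: (x=3, y=0), (x=4, y=1), (x=1, y=2), (x=5, y=2), (x=0, y=3)
  Distance 13: (x=4, y=0), (x=1, y=1), (x=5, y=1), (x=0, y=2), (x=6, y=2)
  Distance 14: (x=1, y=0), (x=5, y=0), (x=0, y=1), (x=6, y=1), (x=7, y=2)
  Distance 15: (x=0, y=0), (x=6, y=0), (x=7, y=1)
  Distance 16: (x=7, y=0)
Total reachable: 86 (grid has 86 open cells total)

Answer: Reachable cells: 86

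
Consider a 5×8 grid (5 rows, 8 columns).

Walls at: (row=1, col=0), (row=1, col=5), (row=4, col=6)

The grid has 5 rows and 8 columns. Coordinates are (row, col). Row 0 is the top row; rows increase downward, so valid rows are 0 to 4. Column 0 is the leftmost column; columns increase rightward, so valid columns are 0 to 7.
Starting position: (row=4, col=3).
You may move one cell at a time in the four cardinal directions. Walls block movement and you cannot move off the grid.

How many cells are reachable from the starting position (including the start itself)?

BFS flood-fill from (row=4, col=3):
  Distance 0: (row=4, col=3)
  Distance 1: (row=3, col=3), (row=4, col=2), (row=4, col=4)
  Distance 2: (row=2, col=3), (row=3, col=2), (row=3, col=4), (row=4, col=1), (row=4, col=5)
  Distance 3: (row=1, col=3), (row=2, col=2), (row=2, col=4), (row=3, col=1), (row=3, col=5), (row=4, col=0)
  Distance 4: (row=0, col=3), (row=1, col=2), (row=1, col=4), (row=2, col=1), (row=2, col=5), (row=3, col=0), (row=3, col=6)
  Distance 5: (row=0, col=2), (row=0, col=4), (row=1, col=1), (row=2, col=0), (row=2, col=6), (row=3, col=7)
  Distance 6: (row=0, col=1), (row=0, col=5), (row=1, col=6), (row=2, col=7), (row=4, col=7)
  Distance 7: (row=0, col=0), (row=0, col=6), (row=1, col=7)
  Distance 8: (row=0, col=7)
Total reachable: 37 (grid has 37 open cells total)

Answer: Reachable cells: 37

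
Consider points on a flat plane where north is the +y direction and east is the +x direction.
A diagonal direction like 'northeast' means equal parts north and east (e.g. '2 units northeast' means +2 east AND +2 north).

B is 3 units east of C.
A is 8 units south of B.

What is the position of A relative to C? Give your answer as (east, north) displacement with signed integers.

Place C at the origin (east=0, north=0).
  B is 3 units east of C: delta (east=+3, north=+0); B at (east=3, north=0).
  A is 8 units south of B: delta (east=+0, north=-8); A at (east=3, north=-8).
Therefore A relative to C: (east=3, north=-8).

Answer: A is at (east=3, north=-8) relative to C.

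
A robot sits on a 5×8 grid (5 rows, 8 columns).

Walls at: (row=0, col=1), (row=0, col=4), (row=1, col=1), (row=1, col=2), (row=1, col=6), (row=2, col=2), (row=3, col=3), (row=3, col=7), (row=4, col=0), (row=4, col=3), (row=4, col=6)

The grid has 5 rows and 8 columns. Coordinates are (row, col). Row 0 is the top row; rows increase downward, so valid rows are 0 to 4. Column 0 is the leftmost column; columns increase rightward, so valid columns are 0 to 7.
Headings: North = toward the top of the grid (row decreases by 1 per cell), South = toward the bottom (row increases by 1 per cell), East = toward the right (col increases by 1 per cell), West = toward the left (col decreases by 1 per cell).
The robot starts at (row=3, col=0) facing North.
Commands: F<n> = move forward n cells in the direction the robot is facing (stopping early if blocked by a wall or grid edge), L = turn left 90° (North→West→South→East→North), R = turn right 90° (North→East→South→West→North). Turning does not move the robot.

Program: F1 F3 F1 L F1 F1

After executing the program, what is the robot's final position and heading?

Start: (row=3, col=0), facing North
  F1: move forward 1, now at (row=2, col=0)
  F3: move forward 2/3 (blocked), now at (row=0, col=0)
  F1: move forward 0/1 (blocked), now at (row=0, col=0)
  L: turn left, now facing West
  F1: move forward 0/1 (blocked), now at (row=0, col=0)
  F1: move forward 0/1 (blocked), now at (row=0, col=0)
Final: (row=0, col=0), facing West

Answer: Final position: (row=0, col=0), facing West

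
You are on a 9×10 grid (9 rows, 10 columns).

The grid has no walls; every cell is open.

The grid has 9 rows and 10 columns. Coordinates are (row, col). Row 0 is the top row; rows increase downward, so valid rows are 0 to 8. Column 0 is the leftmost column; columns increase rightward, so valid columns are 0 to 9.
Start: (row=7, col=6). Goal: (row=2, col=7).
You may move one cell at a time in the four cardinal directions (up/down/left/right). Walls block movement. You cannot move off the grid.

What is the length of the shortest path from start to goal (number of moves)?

Answer: Shortest path length: 6

Derivation:
BFS from (row=7, col=6) until reaching (row=2, col=7):
  Distance 0: (row=7, col=6)
  Distance 1: (row=6, col=6), (row=7, col=5), (row=7, col=7), (row=8, col=6)
  Distance 2: (row=5, col=6), (row=6, col=5), (row=6, col=7), (row=7, col=4), (row=7, col=8), (row=8, col=5), (row=8, col=7)
  Distance 3: (row=4, col=6), (row=5, col=5), (row=5, col=7), (row=6, col=4), (row=6, col=8), (row=7, col=3), (row=7, col=9), (row=8, col=4), (row=8, col=8)
  Distance 4: (row=3, col=6), (row=4, col=5), (row=4, col=7), (row=5, col=4), (row=5, col=8), (row=6, col=3), (row=6, col=9), (row=7, col=2), (row=8, col=3), (row=8, col=9)
  Distance 5: (row=2, col=6), (row=3, col=5), (row=3, col=7), (row=4, col=4), (row=4, col=8), (row=5, col=3), (row=5, col=9), (row=6, col=2), (row=7, col=1), (row=8, col=2)
  Distance 6: (row=1, col=6), (row=2, col=5), (row=2, col=7), (row=3, col=4), (row=3, col=8), (row=4, col=3), (row=4, col=9), (row=5, col=2), (row=6, col=1), (row=7, col=0), (row=8, col=1)  <- goal reached here
One shortest path (6 moves): (row=7, col=6) -> (row=7, col=7) -> (row=6, col=7) -> (row=5, col=7) -> (row=4, col=7) -> (row=3, col=7) -> (row=2, col=7)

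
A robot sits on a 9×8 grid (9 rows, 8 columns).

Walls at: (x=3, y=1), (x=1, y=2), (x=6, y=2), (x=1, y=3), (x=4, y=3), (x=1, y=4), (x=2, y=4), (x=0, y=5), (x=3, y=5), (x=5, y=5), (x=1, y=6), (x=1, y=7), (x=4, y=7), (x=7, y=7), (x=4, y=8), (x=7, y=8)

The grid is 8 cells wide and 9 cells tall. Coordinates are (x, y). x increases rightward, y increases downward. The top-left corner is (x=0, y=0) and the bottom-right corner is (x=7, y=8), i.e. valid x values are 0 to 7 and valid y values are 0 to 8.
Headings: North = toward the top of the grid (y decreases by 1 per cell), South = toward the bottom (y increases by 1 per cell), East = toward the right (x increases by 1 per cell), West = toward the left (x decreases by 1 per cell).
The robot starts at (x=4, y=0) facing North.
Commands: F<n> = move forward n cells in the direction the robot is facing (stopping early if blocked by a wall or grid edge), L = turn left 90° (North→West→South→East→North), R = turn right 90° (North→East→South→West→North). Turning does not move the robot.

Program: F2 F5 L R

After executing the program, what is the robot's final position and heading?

Start: (x=4, y=0), facing North
  F2: move forward 0/2 (blocked), now at (x=4, y=0)
  F5: move forward 0/5 (blocked), now at (x=4, y=0)
  L: turn left, now facing West
  R: turn right, now facing North
Final: (x=4, y=0), facing North

Answer: Final position: (x=4, y=0), facing North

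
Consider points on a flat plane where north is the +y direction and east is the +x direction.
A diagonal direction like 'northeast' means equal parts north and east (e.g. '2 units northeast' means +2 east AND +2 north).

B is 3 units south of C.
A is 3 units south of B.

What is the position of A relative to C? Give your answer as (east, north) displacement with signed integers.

Answer: A is at (east=0, north=-6) relative to C.

Derivation:
Place C at the origin (east=0, north=0).
  B is 3 units south of C: delta (east=+0, north=-3); B at (east=0, north=-3).
  A is 3 units south of B: delta (east=+0, north=-3); A at (east=0, north=-6).
Therefore A relative to C: (east=0, north=-6).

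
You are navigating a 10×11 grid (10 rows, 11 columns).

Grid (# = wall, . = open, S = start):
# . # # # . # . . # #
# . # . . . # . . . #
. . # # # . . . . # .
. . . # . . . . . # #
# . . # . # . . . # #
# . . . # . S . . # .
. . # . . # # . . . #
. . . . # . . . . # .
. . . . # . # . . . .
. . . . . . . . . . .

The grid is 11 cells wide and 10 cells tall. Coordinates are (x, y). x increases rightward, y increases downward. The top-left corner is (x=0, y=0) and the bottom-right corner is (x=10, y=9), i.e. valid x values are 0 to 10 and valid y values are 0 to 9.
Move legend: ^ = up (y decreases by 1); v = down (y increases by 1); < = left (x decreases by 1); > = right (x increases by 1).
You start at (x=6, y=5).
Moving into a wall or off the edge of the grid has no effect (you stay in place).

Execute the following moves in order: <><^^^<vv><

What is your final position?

Start: (x=6, y=5)
  < (left): (x=6, y=5) -> (x=5, y=5)
  > (right): (x=5, y=5) -> (x=6, y=5)
  < (left): (x=6, y=5) -> (x=5, y=5)
  [×3]^ (up): blocked, stay at (x=5, y=5)
  < (left): blocked, stay at (x=5, y=5)
  v (down): blocked, stay at (x=5, y=5)
  v (down): blocked, stay at (x=5, y=5)
  > (right): (x=5, y=5) -> (x=6, y=5)
  < (left): (x=6, y=5) -> (x=5, y=5)
Final: (x=5, y=5)

Answer: Final position: (x=5, y=5)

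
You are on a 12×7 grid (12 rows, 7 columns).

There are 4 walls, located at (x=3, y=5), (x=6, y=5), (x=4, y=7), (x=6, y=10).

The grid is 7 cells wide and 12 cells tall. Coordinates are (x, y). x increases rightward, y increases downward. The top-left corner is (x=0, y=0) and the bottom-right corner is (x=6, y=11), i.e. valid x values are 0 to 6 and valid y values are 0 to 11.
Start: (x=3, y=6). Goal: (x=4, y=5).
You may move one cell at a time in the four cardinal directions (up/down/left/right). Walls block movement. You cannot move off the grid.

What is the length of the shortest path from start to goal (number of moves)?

Answer: Shortest path length: 2

Derivation:
BFS from (x=3, y=6) until reaching (x=4, y=5):
  Distance 0: (x=3, y=6)
  Distance 1: (x=2, y=6), (x=4, y=6), (x=3, y=7)
  Distance 2: (x=2, y=5), (x=4, y=5), (x=1, y=6), (x=5, y=6), (x=2, y=7), (x=3, y=8)  <- goal reached here
One shortest path (2 moves): (x=3, y=6) -> (x=4, y=6) -> (x=4, y=5)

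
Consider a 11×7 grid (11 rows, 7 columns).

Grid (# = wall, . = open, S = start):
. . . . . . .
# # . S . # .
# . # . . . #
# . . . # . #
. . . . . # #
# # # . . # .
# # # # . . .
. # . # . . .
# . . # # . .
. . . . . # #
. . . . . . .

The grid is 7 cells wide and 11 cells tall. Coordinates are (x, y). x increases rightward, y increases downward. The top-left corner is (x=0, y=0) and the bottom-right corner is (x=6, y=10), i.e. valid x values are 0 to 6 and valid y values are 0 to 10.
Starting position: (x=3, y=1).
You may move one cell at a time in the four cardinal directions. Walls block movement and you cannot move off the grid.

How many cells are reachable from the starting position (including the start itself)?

BFS flood-fill from (x=3, y=1):
  Distance 0: (x=3, y=1)
  Distance 1: (x=3, y=0), (x=2, y=1), (x=4, y=1), (x=3, y=2)
  Distance 2: (x=2, y=0), (x=4, y=0), (x=4, y=2), (x=3, y=3)
  Distance 3: (x=1, y=0), (x=5, y=0), (x=5, y=2), (x=2, y=3), (x=3, y=4)
  Distance 4: (x=0, y=0), (x=6, y=0), (x=1, y=3), (x=5, y=3), (x=2, y=4), (x=4, y=4), (x=3, y=5)
  Distance 5: (x=6, y=1), (x=1, y=2), (x=1, y=4), (x=4, y=5)
  Distance 6: (x=0, y=4), (x=4, y=6)
  Distance 7: (x=5, y=6), (x=4, y=7)
  Distance 8: (x=6, y=6), (x=5, y=7)
  Distance 9: (x=6, y=5), (x=6, y=7), (x=5, y=8)
  Distance 10: (x=6, y=8)
Total reachable: 35 (grid has 51 open cells total)

Answer: Reachable cells: 35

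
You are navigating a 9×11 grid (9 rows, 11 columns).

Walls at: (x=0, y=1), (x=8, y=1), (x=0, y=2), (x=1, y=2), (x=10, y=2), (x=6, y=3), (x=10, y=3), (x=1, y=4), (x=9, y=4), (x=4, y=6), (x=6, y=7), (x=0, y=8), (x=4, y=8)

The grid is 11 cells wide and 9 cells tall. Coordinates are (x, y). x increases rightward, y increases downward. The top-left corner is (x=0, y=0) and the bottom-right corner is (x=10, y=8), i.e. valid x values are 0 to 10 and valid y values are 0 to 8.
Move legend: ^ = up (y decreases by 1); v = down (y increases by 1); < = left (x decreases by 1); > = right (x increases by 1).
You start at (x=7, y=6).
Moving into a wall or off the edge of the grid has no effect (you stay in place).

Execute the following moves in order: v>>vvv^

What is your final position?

Answer: Final position: (x=9, y=7)

Derivation:
Start: (x=7, y=6)
  v (down): (x=7, y=6) -> (x=7, y=7)
  > (right): (x=7, y=7) -> (x=8, y=7)
  > (right): (x=8, y=7) -> (x=9, y=7)
  v (down): (x=9, y=7) -> (x=9, y=8)
  v (down): blocked, stay at (x=9, y=8)
  v (down): blocked, stay at (x=9, y=8)
  ^ (up): (x=9, y=8) -> (x=9, y=7)
Final: (x=9, y=7)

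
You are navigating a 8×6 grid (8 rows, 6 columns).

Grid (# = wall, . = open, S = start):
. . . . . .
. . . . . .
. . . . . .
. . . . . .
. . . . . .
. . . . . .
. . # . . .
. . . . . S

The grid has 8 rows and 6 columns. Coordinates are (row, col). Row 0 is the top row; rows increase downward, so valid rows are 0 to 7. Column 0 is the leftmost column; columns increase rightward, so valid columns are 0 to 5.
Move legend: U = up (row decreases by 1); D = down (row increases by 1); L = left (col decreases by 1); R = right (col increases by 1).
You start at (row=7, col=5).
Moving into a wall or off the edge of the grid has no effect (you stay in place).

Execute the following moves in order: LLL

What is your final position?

Answer: Final position: (row=7, col=2)

Derivation:
Start: (row=7, col=5)
  L (left): (row=7, col=5) -> (row=7, col=4)
  L (left): (row=7, col=4) -> (row=7, col=3)
  L (left): (row=7, col=3) -> (row=7, col=2)
Final: (row=7, col=2)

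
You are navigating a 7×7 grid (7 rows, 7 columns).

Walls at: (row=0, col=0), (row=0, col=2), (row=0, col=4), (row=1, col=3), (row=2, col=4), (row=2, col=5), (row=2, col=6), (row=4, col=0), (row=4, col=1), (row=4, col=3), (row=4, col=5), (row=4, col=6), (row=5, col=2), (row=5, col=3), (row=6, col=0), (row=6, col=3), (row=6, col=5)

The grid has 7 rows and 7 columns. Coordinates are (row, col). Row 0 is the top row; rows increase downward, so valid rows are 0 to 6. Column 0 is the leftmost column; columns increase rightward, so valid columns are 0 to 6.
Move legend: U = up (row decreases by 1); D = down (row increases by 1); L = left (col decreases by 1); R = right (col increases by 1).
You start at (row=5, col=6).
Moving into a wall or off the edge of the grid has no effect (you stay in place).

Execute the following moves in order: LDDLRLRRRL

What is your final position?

Answer: Final position: (row=5, col=5)

Derivation:
Start: (row=5, col=6)
  L (left): (row=5, col=6) -> (row=5, col=5)
  D (down): blocked, stay at (row=5, col=5)
  D (down): blocked, stay at (row=5, col=5)
  L (left): (row=5, col=5) -> (row=5, col=4)
  R (right): (row=5, col=4) -> (row=5, col=5)
  L (left): (row=5, col=5) -> (row=5, col=4)
  R (right): (row=5, col=4) -> (row=5, col=5)
  R (right): (row=5, col=5) -> (row=5, col=6)
  R (right): blocked, stay at (row=5, col=6)
  L (left): (row=5, col=6) -> (row=5, col=5)
Final: (row=5, col=5)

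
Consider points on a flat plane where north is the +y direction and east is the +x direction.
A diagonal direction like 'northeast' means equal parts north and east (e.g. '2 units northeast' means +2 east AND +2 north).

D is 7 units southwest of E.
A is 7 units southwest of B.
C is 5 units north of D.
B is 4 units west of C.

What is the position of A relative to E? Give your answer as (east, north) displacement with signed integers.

Answer: A is at (east=-18, north=-9) relative to E.

Derivation:
Place E at the origin (east=0, north=0).
  D is 7 units southwest of E: delta (east=-7, north=-7); D at (east=-7, north=-7).
  C is 5 units north of D: delta (east=+0, north=+5); C at (east=-7, north=-2).
  B is 4 units west of C: delta (east=-4, north=+0); B at (east=-11, north=-2).
  A is 7 units southwest of B: delta (east=-7, north=-7); A at (east=-18, north=-9).
Therefore A relative to E: (east=-18, north=-9).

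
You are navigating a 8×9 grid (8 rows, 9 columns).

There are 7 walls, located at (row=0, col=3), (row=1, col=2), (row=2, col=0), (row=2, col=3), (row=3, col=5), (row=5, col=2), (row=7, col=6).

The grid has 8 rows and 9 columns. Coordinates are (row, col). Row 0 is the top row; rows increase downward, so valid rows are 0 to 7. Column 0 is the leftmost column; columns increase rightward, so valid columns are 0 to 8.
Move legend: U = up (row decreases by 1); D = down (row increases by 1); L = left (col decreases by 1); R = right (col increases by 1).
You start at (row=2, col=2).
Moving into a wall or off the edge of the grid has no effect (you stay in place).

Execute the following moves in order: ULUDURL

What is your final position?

Answer: Final position: (row=1, col=0)

Derivation:
Start: (row=2, col=2)
  U (up): blocked, stay at (row=2, col=2)
  L (left): (row=2, col=2) -> (row=2, col=1)
  U (up): (row=2, col=1) -> (row=1, col=1)
  D (down): (row=1, col=1) -> (row=2, col=1)
  U (up): (row=2, col=1) -> (row=1, col=1)
  R (right): blocked, stay at (row=1, col=1)
  L (left): (row=1, col=1) -> (row=1, col=0)
Final: (row=1, col=0)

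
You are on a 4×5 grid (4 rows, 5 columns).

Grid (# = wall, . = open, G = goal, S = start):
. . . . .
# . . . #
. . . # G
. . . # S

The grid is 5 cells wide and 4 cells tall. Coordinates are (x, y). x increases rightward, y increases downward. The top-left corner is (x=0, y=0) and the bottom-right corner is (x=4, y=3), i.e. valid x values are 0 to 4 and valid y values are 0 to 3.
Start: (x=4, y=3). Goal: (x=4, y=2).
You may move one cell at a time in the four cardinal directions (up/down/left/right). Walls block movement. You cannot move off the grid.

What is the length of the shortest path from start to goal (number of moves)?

Answer: Shortest path length: 1

Derivation:
BFS from (x=4, y=3) until reaching (x=4, y=2):
  Distance 0: (x=4, y=3)
  Distance 1: (x=4, y=2)  <- goal reached here
One shortest path (1 moves): (x=4, y=3) -> (x=4, y=2)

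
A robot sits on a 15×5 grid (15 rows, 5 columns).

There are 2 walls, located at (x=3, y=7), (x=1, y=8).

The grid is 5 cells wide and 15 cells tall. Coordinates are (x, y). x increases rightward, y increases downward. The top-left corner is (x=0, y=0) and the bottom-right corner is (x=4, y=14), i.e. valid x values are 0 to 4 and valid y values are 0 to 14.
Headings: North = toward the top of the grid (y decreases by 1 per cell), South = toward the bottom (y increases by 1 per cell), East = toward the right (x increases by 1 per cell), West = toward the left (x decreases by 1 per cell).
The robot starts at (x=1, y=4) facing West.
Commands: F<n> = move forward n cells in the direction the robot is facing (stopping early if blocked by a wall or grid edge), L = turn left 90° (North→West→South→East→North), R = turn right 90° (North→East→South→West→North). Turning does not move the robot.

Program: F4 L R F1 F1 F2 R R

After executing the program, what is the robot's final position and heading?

Answer: Final position: (x=0, y=4), facing East

Derivation:
Start: (x=1, y=4), facing West
  F4: move forward 1/4 (blocked), now at (x=0, y=4)
  L: turn left, now facing South
  R: turn right, now facing West
  F1: move forward 0/1 (blocked), now at (x=0, y=4)
  F1: move forward 0/1 (blocked), now at (x=0, y=4)
  F2: move forward 0/2 (blocked), now at (x=0, y=4)
  R: turn right, now facing North
  R: turn right, now facing East
Final: (x=0, y=4), facing East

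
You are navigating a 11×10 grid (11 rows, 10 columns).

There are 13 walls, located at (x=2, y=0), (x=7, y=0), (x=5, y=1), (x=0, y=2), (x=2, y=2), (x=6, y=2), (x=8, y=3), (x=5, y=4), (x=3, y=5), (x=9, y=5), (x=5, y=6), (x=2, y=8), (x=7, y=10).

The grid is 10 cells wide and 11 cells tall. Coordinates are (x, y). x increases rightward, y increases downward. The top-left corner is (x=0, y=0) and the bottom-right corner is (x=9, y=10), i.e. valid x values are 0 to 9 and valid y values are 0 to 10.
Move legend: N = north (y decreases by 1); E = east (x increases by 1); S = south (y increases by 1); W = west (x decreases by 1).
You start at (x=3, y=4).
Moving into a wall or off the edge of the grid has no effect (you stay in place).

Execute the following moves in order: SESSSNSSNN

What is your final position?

Start: (x=3, y=4)
  S (south): blocked, stay at (x=3, y=4)
  E (east): (x=3, y=4) -> (x=4, y=4)
  S (south): (x=4, y=4) -> (x=4, y=5)
  S (south): (x=4, y=5) -> (x=4, y=6)
  S (south): (x=4, y=6) -> (x=4, y=7)
  N (north): (x=4, y=7) -> (x=4, y=6)
  S (south): (x=4, y=6) -> (x=4, y=7)
  S (south): (x=4, y=7) -> (x=4, y=8)
  N (north): (x=4, y=8) -> (x=4, y=7)
  N (north): (x=4, y=7) -> (x=4, y=6)
Final: (x=4, y=6)

Answer: Final position: (x=4, y=6)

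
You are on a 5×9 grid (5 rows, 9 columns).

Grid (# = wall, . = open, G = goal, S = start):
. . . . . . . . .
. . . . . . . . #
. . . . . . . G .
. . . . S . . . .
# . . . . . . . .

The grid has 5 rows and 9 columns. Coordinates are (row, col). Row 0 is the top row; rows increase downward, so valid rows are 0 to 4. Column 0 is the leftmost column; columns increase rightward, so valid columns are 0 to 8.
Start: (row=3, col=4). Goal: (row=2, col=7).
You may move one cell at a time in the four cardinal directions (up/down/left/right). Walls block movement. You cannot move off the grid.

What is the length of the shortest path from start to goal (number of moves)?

BFS from (row=3, col=4) until reaching (row=2, col=7):
  Distance 0: (row=3, col=4)
  Distance 1: (row=2, col=4), (row=3, col=3), (row=3, col=5), (row=4, col=4)
  Distance 2: (row=1, col=4), (row=2, col=3), (row=2, col=5), (row=3, col=2), (row=3, col=6), (row=4, col=3), (row=4, col=5)
  Distance 3: (row=0, col=4), (row=1, col=3), (row=1, col=5), (row=2, col=2), (row=2, col=6), (row=3, col=1), (row=3, col=7), (row=4, col=2), (row=4, col=6)
  Distance 4: (row=0, col=3), (row=0, col=5), (row=1, col=2), (row=1, col=6), (row=2, col=1), (row=2, col=7), (row=3, col=0), (row=3, col=8), (row=4, col=1), (row=4, col=7)  <- goal reached here
One shortest path (4 moves): (row=3, col=4) -> (row=3, col=5) -> (row=3, col=6) -> (row=3, col=7) -> (row=2, col=7)

Answer: Shortest path length: 4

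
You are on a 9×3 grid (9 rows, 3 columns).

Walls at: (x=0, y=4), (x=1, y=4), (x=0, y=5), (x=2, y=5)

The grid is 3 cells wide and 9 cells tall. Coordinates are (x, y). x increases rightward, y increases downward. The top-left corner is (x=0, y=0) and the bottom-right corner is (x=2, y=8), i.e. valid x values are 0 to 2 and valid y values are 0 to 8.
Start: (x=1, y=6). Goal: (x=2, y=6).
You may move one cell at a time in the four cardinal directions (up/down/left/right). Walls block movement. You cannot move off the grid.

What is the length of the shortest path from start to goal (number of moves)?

Answer: Shortest path length: 1

Derivation:
BFS from (x=1, y=6) until reaching (x=2, y=6):
  Distance 0: (x=1, y=6)
  Distance 1: (x=1, y=5), (x=0, y=6), (x=2, y=6), (x=1, y=7)  <- goal reached here
One shortest path (1 moves): (x=1, y=6) -> (x=2, y=6)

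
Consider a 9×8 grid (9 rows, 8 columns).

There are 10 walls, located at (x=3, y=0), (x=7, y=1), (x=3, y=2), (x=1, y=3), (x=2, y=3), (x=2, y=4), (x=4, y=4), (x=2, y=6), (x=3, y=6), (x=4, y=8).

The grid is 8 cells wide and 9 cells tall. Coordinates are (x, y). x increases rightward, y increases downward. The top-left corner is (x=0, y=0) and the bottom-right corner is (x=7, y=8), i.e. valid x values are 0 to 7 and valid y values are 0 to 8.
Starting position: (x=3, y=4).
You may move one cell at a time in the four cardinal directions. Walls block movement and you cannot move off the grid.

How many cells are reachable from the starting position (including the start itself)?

Answer: Reachable cells: 62

Derivation:
BFS flood-fill from (x=3, y=4):
  Distance 0: (x=3, y=4)
  Distance 1: (x=3, y=3), (x=3, y=5)
  Distance 2: (x=4, y=3), (x=2, y=5), (x=4, y=5)
  Distance 3: (x=4, y=2), (x=5, y=3), (x=1, y=5), (x=5, y=5), (x=4, y=6)
  Distance 4: (x=4, y=1), (x=5, y=2), (x=6, y=3), (x=1, y=4), (x=5, y=4), (x=0, y=5), (x=6, y=5), (x=1, y=6), (x=5, y=6), (x=4, y=7)
  Distance 5: (x=4, y=0), (x=3, y=1), (x=5, y=1), (x=6, y=2), (x=7, y=3), (x=0, y=4), (x=6, y=4), (x=7, y=5), (x=0, y=6), (x=6, y=6), (x=1, y=7), (x=3, y=7), (x=5, y=7)
  Distance 6: (x=5, y=0), (x=2, y=1), (x=6, y=1), (x=7, y=2), (x=0, y=3), (x=7, y=4), (x=7, y=6), (x=0, y=7), (x=2, y=7), (x=6, y=7), (x=1, y=8), (x=3, y=8), (x=5, y=8)
  Distance 7: (x=2, y=0), (x=6, y=0), (x=1, y=1), (x=0, y=2), (x=2, y=2), (x=7, y=7), (x=0, y=8), (x=2, y=8), (x=6, y=8)
  Distance 8: (x=1, y=0), (x=7, y=0), (x=0, y=1), (x=1, y=2), (x=7, y=8)
  Distance 9: (x=0, y=0)
Total reachable: 62 (grid has 62 open cells total)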